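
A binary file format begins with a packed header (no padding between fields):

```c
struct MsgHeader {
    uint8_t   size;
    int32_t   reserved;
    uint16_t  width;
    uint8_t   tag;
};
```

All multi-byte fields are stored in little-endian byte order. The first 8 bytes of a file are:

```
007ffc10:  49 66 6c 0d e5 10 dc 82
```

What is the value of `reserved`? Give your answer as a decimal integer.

`reserved` follows `size` (1 byte), so it starts at byte offset 1 and occupies 4 bytes.
Bytes at offsets 1..4: 66 6C 0D E5.
Little-endian: lowest address holds the least-significant byte.
Reassemble most-significant byte first: E5 0D 6C 66 → 0xE50D6C66.
Top bit is set, so as a signed 32-bit value this is 0xE50D6C66 − 2^32 = -452105114.

-452105114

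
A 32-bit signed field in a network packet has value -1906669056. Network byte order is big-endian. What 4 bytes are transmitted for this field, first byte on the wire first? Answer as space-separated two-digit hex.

8E 5A 8A 00

Two's complement of -1906669056 in 32 bits: 1906669056 = 0x71A57600; invert → 0x8E5A89FF; add 1 → 0x8E5A8A00.
Split into bytes (most-significant first): 8E 5A 8A 00.
Big-endian stores the most-significant byte at the lowest address.
So the memory order matches the most-significant-first order: 8E 5A 8A 00.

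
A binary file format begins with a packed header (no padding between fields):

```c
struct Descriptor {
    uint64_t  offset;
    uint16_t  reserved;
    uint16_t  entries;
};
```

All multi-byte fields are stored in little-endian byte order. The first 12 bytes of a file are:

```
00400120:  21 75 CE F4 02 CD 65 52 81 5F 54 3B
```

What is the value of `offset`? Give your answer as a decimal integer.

5937377096338666785

`offset` is the first field, at byte offset 0, occupying 8 bytes.
Bytes at offsets 0..7: 21 75 CE F4 02 CD 65 52.
Little-endian stores the least-significant byte at the lowest address.
Reassemble most-significant byte first: 52 65 CD 02 F4 CE 75 21 → 0x5265CD02F4CE7521.
0x5265CD02F4CE7521 = 5937377096338666785.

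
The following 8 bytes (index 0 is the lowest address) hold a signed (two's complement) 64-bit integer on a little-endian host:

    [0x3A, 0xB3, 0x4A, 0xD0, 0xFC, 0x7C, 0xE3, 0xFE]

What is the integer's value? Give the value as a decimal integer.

-80082943094377670

In little-endian order the low byte comes first in memory.
Reassemble most-significant byte first: FE E3 7C FC D0 4A B3 3A → 0xFEE37CFCD04AB33A.
Top bit is set, so as a signed 64-bit value this is 0xFEE37CFCD04AB33A − 2^64 = -80082943094377670.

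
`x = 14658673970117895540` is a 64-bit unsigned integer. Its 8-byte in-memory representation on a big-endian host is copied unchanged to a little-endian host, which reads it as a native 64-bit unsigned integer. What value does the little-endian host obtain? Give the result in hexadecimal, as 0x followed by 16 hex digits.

0x746524934F126ECB

14658673970117895540 in 64-bit hexadecimal is 0xCB6E124F93246574.
Stored big-endian, the bytes at ascending addresses are CB 6E 12 4F 93 24 65 74.
Read back as little-endian, the first byte is least significant, giving 0x746524934F126ECB.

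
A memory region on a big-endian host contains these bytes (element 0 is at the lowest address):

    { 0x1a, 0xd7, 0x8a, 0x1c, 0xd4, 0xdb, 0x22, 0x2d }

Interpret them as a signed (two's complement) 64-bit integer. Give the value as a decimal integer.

1934166421413765677

Big-endian: lowest address holds the most-significant byte.
The bytes are already most-significant first: 0x1AD78A1CD4DB222D.
0x1AD78A1CD4DB222D = 1934166421413765677.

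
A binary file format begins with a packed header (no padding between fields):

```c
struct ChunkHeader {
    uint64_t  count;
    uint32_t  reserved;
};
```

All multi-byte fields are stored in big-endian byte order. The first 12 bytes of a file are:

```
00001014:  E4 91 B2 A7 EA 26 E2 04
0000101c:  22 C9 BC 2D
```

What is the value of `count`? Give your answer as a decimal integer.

16470141746528313860

`count` is the first field, at byte offset 0, occupying 8 bytes.
Bytes at offsets 0..7: E4 91 B2 A7 EA 26 E2 04.
Big-endian: lowest address holds the most-significant byte.
The bytes are already most-significant first: 0xE491B2A7EA26E204.
0xE491B2A7EA26E204 = 16470141746528313860.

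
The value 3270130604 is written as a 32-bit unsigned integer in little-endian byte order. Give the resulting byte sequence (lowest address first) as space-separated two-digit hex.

3270130604 in hexadecimal, padded to 32 bits, is 0xC2EA3BAC.
Split into bytes (most-significant first): C2 EA 3B AC.
Little-endian: lowest address holds the least-significant byte.
So at ascending addresses the bytes are AC 3B EA C2.

AC 3B EA C2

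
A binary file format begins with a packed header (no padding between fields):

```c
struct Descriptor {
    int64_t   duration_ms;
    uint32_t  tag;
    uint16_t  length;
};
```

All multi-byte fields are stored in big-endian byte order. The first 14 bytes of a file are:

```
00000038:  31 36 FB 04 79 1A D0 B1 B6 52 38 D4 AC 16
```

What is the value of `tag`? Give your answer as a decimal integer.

`tag` follows `duration_ms` (8 bytes), so it starts at byte offset 8 and occupies 4 bytes.
Bytes at offsets 8..11: B6 52 38 D4.
Big-endian: lowest address holds the most-significant byte.
The bytes are already most-significant first: 0xB65238D4.
0xB65238D4 = 3058841812.

3058841812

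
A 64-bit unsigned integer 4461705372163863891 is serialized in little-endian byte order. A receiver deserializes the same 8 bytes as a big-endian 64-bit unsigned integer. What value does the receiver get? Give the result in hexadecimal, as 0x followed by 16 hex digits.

4461705372163863891 in 64-bit hexadecimal is 0x3DEB296598477553.
Stored little-endian, the bytes at ascending addresses are 53 75 47 98 65 29 EB 3D.
Read back as big-endian, the last byte is least significant, giving 0x537547986529EB3D.

0x537547986529EB3D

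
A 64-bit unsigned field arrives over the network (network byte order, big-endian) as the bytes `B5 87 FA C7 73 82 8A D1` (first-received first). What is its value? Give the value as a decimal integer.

13080699377264265937

Big-endian: lowest address holds the most-significant byte.
The bytes are already most-significant first: 0xB587FAC773828AD1.
0xB587FAC773828AD1 = 13080699377264265937.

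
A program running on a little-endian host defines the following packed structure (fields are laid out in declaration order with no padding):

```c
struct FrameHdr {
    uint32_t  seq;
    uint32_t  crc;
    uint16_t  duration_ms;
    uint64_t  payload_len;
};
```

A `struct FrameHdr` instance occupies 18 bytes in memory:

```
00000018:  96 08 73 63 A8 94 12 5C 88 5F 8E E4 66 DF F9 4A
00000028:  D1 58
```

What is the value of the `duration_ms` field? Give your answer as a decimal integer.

`duration_ms` follows `seq` (4 B), `crc` (4 B), so it starts at offset 4 + 4 = 8 and occupies 2 bytes.
Bytes at offsets 8..9: 88 5F.
Little-endian: lowest address holds the least-significant byte.
Reassemble most-significant byte first: 5F 88 → 0x5F88.
0x5F88 = 24456.

24456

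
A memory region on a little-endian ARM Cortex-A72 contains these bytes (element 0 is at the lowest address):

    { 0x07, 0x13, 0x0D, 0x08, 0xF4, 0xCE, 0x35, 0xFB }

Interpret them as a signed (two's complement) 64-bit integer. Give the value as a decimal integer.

-345142248921558265

Little-endian: lowest address holds the least-significant byte.
Reassemble most-significant byte first: FB 35 CE F4 08 0D 13 07 → 0xFB35CEF4080D1307.
Top bit is set, so as a signed 64-bit value this is 0xFB35CEF4080D1307 − 2^64 = -345142248921558265.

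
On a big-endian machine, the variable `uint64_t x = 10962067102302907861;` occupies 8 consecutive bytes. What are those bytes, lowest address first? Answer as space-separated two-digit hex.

98 21 15 F3 34 C2 AD D5

10962067102302907861 in hexadecimal, padded to 64 bits, is 0x982115F334C2ADD5.
Split into bytes (most-significant first): 98 21 15 F3 34 C2 AD D5.
Big-endian: lowest address holds the most-significant byte.
So the memory order matches the most-significant-first order: 98 21 15 F3 34 C2 AD D5.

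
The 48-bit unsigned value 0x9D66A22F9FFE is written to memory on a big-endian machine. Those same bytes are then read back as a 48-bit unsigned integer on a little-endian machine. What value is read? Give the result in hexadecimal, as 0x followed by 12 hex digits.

Stored big-endian, the bytes at ascending addresses are 9D 66 A2 2F 9F FE.
Read back as little-endian, the first byte is least significant, giving 0xFE9F2FA2669D.

0xFE9F2FA2669D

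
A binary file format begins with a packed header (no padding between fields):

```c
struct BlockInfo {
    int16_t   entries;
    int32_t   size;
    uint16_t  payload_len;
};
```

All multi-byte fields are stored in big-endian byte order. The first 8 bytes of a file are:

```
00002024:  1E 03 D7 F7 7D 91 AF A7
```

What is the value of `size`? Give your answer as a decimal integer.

-671646319

`size` follows `entries` (2 bytes), so it starts at byte offset 2 and occupies 4 bytes.
Bytes at offsets 2..5: D7 F7 7D 91.
Big-endian: lowest address holds the most-significant byte.
The bytes are already most-significant first: 0xD7F77D91.
Top bit is set, so as a signed 32-bit value this is 0xD7F77D91 − 2^32 = -671646319.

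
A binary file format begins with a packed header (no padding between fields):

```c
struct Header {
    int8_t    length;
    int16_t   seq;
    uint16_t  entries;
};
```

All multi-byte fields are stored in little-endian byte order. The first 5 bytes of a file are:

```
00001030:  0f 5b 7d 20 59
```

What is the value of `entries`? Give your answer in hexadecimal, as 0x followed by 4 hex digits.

`entries` follows `length` (1 B), `seq` (2 B), so it starts at offset 1 + 2 = 3 and occupies 2 bytes.
Bytes at offsets 3..4: 20 59.
Little-endian stores the least-significant byte at the lowest address.
Reassemble most-significant byte first: 59 20 → 0x5920.

0x5920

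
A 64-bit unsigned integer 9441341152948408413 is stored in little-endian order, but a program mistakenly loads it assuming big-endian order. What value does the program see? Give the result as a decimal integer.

6724090404022584963

9441341152948408413 in 64-bit hexadecimal is 0x830661C198C4505D.
Stored little-endian, the bytes at ascending addresses are 5D 50 C4 98 C1 61 06 83.
Read back as big-endian, the last byte is least significant, giving 0x5D50C498C1610683.
0x5D50C498C1610683 = 6724090404022584963.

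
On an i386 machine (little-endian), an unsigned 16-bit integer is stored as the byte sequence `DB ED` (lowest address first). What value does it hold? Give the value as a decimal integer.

Little-endian: lowest address holds the least-significant byte.
Reassemble most-significant byte first: ED DB → 0xEDDB.
0xEDDB = 60891.

60891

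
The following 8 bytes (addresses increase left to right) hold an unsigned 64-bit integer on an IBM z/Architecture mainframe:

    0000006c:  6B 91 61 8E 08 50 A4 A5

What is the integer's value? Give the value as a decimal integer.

Big-endian: lowest address holds the most-significant byte.
The bytes are already most-significant first: 0x6B91618E0850A4A5.
0x6B91618E0850A4A5 = 7751083696334087333.

7751083696334087333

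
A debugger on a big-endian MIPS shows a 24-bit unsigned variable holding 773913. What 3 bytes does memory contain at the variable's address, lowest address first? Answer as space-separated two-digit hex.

0B CF 19

773913 in hexadecimal, padded to 24 bits, is 0x0BCF19.
Split into bytes (most-significant first): 0B CF 19.
Big-endian: lowest address holds the most-significant byte.
So the memory order matches the most-significant-first order: 0B CF 19.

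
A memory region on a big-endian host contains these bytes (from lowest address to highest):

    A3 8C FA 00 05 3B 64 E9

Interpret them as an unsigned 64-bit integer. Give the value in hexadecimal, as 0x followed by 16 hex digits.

Big-endian stores the most-significant byte at the lowest address.
The bytes are already most-significant first: 0xA38CFA00053B64E9.

0xA38CFA00053B64E9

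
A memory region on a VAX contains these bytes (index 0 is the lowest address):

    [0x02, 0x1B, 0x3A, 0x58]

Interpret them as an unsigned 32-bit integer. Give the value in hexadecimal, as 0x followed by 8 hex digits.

0x583A1B02

Little-endian: lowest address holds the least-significant byte.
Reassemble most-significant byte first: 58 3A 1B 02 → 0x583A1B02.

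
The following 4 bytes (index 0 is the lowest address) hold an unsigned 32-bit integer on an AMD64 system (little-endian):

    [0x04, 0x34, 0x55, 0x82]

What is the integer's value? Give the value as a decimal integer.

2186621956

Little-endian: lowest address holds the least-significant byte.
Reassemble most-significant byte first: 82 55 34 04 → 0x82553404.
0x82553404 = 2186621956.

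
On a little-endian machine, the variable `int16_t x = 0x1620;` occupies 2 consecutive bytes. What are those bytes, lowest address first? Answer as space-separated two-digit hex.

20 16

Split into bytes (most-significant first): 16 20.
Little-endian: lowest address holds the least-significant byte.
So at ascending addresses the bytes are 20 16.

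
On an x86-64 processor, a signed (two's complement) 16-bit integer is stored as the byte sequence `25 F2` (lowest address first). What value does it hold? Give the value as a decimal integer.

Little-endian: lowest address holds the least-significant byte.
Reassemble most-significant byte first: F2 25 → 0xF225.
Top bit is set, so as a signed 16-bit value this is 0xF225 − 2^16 = -3547.

-3547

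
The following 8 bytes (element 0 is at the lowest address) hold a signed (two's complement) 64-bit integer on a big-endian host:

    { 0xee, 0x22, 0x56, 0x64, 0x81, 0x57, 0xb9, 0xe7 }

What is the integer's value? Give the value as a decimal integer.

-1287371553807812121

In big-endian order the high byte comes first in memory.
The bytes are already most-significant first: 0xEE2256648157B9E7.
Top bit is set, so as a signed 64-bit value this is 0xEE2256648157B9E7 − 2^64 = -1287371553807812121.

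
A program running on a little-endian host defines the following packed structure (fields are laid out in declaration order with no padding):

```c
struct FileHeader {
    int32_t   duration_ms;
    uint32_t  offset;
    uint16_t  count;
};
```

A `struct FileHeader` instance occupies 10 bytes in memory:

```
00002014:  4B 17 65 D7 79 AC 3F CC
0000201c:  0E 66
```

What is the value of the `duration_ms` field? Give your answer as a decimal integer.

`duration_ms` is the first field, at byte offset 0, occupying 4 bytes.
Bytes at offsets 0..3: 4B 17 65 D7.
In little-endian order the low byte comes first in memory.
Reassemble most-significant byte first: D7 65 17 4B → 0xD765174B.
Top bit is set, so as a signed 32-bit value this is 0xD765174B − 2^32 = -681240757.

-681240757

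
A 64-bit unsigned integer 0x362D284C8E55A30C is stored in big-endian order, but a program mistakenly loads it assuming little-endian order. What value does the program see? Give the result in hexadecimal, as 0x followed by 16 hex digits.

0x0CA3558E4C282D36

Stored big-endian, the bytes at ascending addresses are 36 2D 28 4C 8E 55 A3 0C.
Read back as little-endian, the first byte is least significant, giving 0x0CA3558E4C282D36.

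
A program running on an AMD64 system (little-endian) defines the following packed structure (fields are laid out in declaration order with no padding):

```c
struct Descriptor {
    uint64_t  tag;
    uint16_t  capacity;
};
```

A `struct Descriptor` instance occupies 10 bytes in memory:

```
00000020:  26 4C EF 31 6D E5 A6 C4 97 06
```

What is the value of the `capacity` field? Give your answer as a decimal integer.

1687

`capacity` follows `tag` (8 bytes), so it starts at byte offset 8 and occupies 2 bytes.
Bytes at offsets 8..9: 97 06.
Little-endian stores the least-significant byte at the lowest address.
Reassemble most-significant byte first: 06 97 → 0x0697.
0x0697 = 1687.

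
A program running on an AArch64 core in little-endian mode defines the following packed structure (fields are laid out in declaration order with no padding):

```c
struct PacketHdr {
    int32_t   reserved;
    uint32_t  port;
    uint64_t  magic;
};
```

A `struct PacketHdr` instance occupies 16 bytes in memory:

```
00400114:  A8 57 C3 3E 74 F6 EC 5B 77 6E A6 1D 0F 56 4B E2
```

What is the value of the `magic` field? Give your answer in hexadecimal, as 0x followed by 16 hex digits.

`magic` follows `reserved` (4 B), `port` (4 B), so it starts at offset 4 + 4 = 8 and occupies 8 bytes.
Bytes at offsets 8..15: 77 6E A6 1D 0F 56 4B E2.
In little-endian order the low byte comes first in memory.
Reassemble most-significant byte first: E2 4B 56 0F 1D A6 6E 77 → 0xE24B560F1DA66E77.

0xE24B560F1DA66E77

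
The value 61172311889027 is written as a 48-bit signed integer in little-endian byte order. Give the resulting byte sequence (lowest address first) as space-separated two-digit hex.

83 94 EB C9 A2 37

61172311889027 in hexadecimal, padded to 48 bits, is 0x37A2C9EB9483.
Split into bytes (most-significant first): 37 A2 C9 EB 94 83.
Little-endian: lowest address holds the least-significant byte.
So at ascending addresses the bytes are 83 94 EB C9 A2 37.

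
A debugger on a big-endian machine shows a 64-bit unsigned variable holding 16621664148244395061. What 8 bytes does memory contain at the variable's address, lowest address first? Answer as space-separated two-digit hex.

16621664148244395061 in hexadecimal, padded to 64 bits, is 0xE6AC037A3BF3F435.
Split into bytes (most-significant first): E6 AC 03 7A 3B F3 F4 35.
Big-endian stores the most-significant byte at the lowest address.
So the memory order matches the most-significant-first order: E6 AC 03 7A 3B F3 F4 35.

E6 AC 03 7A 3B F3 F4 35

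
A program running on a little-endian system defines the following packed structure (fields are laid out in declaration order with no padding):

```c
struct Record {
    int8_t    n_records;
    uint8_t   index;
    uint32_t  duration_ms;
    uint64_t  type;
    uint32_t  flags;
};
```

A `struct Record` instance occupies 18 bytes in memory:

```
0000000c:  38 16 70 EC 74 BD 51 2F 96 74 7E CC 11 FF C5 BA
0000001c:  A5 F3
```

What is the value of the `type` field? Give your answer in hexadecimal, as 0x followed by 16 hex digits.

0xFF11CC7E74962F51

`type` follows `n_records` (1 B), `index` (1 B), `duration_ms` (4 B), so it starts at offset 1 + 1 + 4 = 6 and occupies 8 bytes.
Bytes at offsets 6..13: 51 2F 96 74 7E CC 11 FF.
Little-endian: lowest address holds the least-significant byte.
Reassemble most-significant byte first: FF 11 CC 7E 74 96 2F 51 → 0xFF11CC7E74962F51.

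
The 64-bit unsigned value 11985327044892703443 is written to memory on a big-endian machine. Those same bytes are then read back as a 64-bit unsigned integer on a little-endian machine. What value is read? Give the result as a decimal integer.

15220678291450975398

11985327044892703443 in 64-bit hexadecimal is 0xA6546F7243B63AD3.
Stored big-endian, the bytes at ascending addresses are A6 54 6F 72 43 B6 3A D3.
Read back as little-endian, the first byte is least significant, giving 0xD33AB643726F54A6.
0xD33AB643726F54A6 = 15220678291450975398.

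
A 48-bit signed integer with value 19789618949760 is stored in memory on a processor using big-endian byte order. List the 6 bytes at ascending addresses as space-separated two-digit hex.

11 FF A1 35 2E 80

19789618949760 in hexadecimal, padded to 48 bits, is 0x11FFA1352E80.
Split into bytes (most-significant first): 11 FF A1 35 2E 80.
Big-endian stores the most-significant byte at the lowest address.
So the memory order matches the most-significant-first order: 11 FF A1 35 2E 80.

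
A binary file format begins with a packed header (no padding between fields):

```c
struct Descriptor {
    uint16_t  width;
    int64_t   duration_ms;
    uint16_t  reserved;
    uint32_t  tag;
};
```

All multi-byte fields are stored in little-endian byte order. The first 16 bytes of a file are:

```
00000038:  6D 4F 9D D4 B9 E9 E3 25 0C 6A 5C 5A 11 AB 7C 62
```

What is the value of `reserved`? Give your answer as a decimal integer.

`reserved` follows `width` (2 B), `duration_ms` (8 B), so it starts at offset 2 + 8 = 10 and occupies 2 bytes.
Bytes at offsets 10..11: 5C 5A.
In little-endian order the low byte comes first in memory.
Reassemble most-significant byte first: 5A 5C → 0x5A5C.
0x5A5C = 23132.

23132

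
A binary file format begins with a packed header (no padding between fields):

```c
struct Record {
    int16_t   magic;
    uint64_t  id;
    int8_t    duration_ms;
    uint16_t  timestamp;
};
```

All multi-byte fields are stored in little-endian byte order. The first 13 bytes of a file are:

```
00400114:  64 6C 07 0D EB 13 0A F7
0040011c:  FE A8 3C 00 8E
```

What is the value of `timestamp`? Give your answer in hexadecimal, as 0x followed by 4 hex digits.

0x8E00

`timestamp` follows `magic` (2 B), `id` (8 B), `duration_ms` (1 B), so it starts at offset 2 + 8 + 1 = 11 and occupies 2 bytes.
Bytes at offsets 11..12: 00 8E.
Little-endian stores the least-significant byte at the lowest address.
Reassemble most-significant byte first: 8E 00 → 0x8E00.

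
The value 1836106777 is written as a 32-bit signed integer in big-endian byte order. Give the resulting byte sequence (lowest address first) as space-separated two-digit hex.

6D 70 C4 19

1836106777 in hexadecimal, padded to 32 bits, is 0x6D70C419.
Split into bytes (most-significant first): 6D 70 C4 19.
Big-endian: lowest address holds the most-significant byte.
So the memory order matches the most-significant-first order: 6D 70 C4 19.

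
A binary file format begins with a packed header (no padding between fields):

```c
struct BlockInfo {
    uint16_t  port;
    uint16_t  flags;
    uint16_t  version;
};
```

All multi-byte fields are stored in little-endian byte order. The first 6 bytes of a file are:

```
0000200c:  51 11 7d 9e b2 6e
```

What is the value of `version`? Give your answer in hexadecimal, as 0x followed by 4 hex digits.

0x6EB2

`version` follows `port` (2 B), `flags` (2 B), so it starts at offset 2 + 2 = 4 and occupies 2 bytes.
Bytes at offsets 4..5: B2 6E.
Little-endian stores the least-significant byte at the lowest address.
Reassemble most-significant byte first: 6E B2 → 0x6EB2.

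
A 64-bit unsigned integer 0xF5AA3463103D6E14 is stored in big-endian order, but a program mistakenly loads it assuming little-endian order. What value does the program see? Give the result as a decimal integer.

1472181268789897973

Stored big-endian, the bytes at ascending addresses are F5 AA 34 63 10 3D 6E 14.
Read back as little-endian, the first byte is least significant, giving 0x146E3D106334AAF5.
0x146E3D106334AAF5 = 1472181268789897973.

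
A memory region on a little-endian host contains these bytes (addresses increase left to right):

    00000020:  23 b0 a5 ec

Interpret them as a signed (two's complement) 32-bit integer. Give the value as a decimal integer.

-324685789

Little-endian stores the least-significant byte at the lowest address.
Reassemble most-significant byte first: EC A5 B0 23 → 0xECA5B023.
Top bit is set, so as a signed 32-bit value this is 0xECA5B023 − 2^32 = -324685789.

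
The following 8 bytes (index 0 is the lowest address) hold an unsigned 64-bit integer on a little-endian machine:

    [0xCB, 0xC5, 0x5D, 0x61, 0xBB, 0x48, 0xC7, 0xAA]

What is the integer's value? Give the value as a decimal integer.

In little-endian order the low byte comes first in memory.
Reassemble most-significant byte first: AA C7 48 BB 61 5D C5 CB → 0xAAC748BB615DC5CB.
0xAAC748BB615DC5CB = 12305884476442789323.

12305884476442789323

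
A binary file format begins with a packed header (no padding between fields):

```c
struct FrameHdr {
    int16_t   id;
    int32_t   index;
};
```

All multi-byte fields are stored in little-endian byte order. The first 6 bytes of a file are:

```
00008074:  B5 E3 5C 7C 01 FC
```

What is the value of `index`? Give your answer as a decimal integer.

-67011492

`index` follows `id` (2 bytes), so it starts at byte offset 2 and occupies 4 bytes.
Bytes at offsets 2..5: 5C 7C 01 FC.
In little-endian order the low byte comes first in memory.
Reassemble most-significant byte first: FC 01 7C 5C → 0xFC017C5C.
Top bit is set, so as a signed 32-bit value this is 0xFC017C5C − 2^32 = -67011492.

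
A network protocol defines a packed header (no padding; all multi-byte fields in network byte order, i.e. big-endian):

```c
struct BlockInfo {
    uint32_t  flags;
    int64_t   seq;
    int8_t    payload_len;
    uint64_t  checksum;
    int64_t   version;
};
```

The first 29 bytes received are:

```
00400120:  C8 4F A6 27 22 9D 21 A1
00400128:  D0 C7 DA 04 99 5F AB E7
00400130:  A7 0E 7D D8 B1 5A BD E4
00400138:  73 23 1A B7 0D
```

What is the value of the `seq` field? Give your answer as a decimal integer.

2494186747509332484

`seq` follows `flags` (4 bytes), so it starts at byte offset 4 and occupies 8 bytes.
Bytes at offsets 4..11: 22 9D 21 A1 D0 C7 DA 04.
In big-endian order the high byte comes first in memory.
The bytes are already most-significant first: 0x229D21A1D0C7DA04.
0x229D21A1D0C7DA04 = 2494186747509332484.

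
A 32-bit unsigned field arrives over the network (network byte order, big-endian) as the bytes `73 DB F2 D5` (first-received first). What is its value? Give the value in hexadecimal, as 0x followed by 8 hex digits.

0x73DBF2D5

In big-endian order the high byte comes first in memory.
The bytes are already most-significant first: 0x73DBF2D5.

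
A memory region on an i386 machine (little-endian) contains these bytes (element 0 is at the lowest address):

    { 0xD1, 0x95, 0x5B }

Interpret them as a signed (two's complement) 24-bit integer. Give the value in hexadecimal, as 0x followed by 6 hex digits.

In little-endian order the low byte comes first in memory.
Reassemble most-significant byte first: 5B 95 D1 → 0x5B95D1.

0x5B95D1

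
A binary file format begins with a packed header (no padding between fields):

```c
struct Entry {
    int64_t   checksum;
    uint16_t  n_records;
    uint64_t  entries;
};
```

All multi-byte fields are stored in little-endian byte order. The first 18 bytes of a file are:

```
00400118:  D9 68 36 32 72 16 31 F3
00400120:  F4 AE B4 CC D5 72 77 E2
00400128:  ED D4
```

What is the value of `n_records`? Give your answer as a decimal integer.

44788

`n_records` follows `checksum` (8 bytes), so it starts at byte offset 8 and occupies 2 bytes.
Bytes at offsets 8..9: F4 AE.
Little-endian stores the least-significant byte at the lowest address.
Reassemble most-significant byte first: AE F4 → 0xAEF4.
0xAEF4 = 44788.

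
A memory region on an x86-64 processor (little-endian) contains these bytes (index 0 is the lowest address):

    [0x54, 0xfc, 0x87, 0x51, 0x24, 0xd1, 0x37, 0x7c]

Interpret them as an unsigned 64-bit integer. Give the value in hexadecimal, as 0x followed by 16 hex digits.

Little-endian: lowest address holds the least-significant byte.
Reassemble most-significant byte first: 7C 37 D1 24 51 87 FC 54 → 0x7C37D1245187FC54.

0x7C37D1245187FC54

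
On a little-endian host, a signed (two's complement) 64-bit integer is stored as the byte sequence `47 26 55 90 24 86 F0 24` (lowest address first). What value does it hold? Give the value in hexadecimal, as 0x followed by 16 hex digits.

0x24F0862490552647

In little-endian order the low byte comes first in memory.
Reassemble most-significant byte first: 24 F0 86 24 90 55 26 47 → 0x24F0862490552647.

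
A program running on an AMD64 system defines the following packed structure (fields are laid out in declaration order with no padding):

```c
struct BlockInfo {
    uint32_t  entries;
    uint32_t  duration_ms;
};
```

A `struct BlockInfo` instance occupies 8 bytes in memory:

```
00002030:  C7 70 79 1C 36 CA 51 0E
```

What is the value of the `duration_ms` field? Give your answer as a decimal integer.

240241206

`duration_ms` follows `entries` (4 bytes), so it starts at byte offset 4 and occupies 4 bytes.
Bytes at offsets 4..7: 36 CA 51 0E.
In little-endian order the low byte comes first in memory.
Reassemble most-significant byte first: 0E 51 CA 36 → 0x0E51CA36.
0x0E51CA36 = 240241206.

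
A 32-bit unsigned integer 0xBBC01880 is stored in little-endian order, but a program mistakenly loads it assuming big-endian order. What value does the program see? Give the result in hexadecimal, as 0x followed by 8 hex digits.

Stored little-endian, the bytes at ascending addresses are 80 18 C0 BB.
Read back as big-endian, the last byte is least significant, giving 0x8018C0BB.

0x8018C0BB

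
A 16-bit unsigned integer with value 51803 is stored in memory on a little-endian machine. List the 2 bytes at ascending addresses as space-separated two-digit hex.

5B CA

51803 in hexadecimal, padded to 16 bits, is 0xCA5B.
Split into bytes (most-significant first): CA 5B.
Little-endian stores the least-significant byte at the lowest address.
So at ascending addresses the bytes are 5B CA.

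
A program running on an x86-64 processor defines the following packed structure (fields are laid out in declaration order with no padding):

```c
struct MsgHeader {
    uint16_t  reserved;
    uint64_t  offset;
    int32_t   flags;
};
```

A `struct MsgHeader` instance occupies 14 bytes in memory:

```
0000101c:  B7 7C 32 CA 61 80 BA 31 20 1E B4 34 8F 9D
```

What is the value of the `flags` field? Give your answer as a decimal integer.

`flags` follows `reserved` (2 B), `offset` (8 B), so it starts at offset 2 + 8 = 10 and occupies 4 bytes.
Bytes at offsets 10..13: B4 34 8F 9D.
In little-endian order the low byte comes first in memory.
Reassemble most-significant byte first: 9D 8F 34 B4 → 0x9D8F34B4.
Top bit is set, so as a signed 32-bit value this is 0x9D8F34B4 − 2^32 = -1651559244.

-1651559244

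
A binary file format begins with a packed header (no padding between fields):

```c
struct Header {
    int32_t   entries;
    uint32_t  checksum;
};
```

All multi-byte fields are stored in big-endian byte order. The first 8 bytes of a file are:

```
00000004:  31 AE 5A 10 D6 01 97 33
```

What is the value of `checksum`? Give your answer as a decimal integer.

`checksum` follows `entries` (4 bytes), so it starts at byte offset 4 and occupies 4 bytes.
Bytes at offsets 4..7: D6 01 97 33.
Big-endian stores the most-significant byte at the lowest address.
The bytes are already most-significant first: 0xD6019733.
0xD6019733 = 3590428467.

3590428467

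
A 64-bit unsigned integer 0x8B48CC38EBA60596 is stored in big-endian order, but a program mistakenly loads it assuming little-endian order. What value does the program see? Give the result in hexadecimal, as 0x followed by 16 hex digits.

Stored big-endian, the bytes at ascending addresses are 8B 48 CC 38 EB A6 05 96.
Read back as little-endian, the first byte is least significant, giving 0x9605A6EB38CC488B.

0x9605A6EB38CC488B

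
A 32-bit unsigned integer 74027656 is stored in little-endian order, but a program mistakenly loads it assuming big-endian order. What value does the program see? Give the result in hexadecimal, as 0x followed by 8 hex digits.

74027656 in 32-bit hexadecimal is 0x04699288.
Stored little-endian, the bytes at ascending addresses are 88 92 69 04.
Read back as big-endian, the last byte is least significant, giving 0x88926904.

0x88926904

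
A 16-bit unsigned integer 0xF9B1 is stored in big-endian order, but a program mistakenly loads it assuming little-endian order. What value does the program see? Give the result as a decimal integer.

45561

Stored big-endian, the bytes at ascending addresses are F9 B1.
Read back as little-endian, the first byte is least significant, giving 0xB1F9.
0xB1F9 = 45561.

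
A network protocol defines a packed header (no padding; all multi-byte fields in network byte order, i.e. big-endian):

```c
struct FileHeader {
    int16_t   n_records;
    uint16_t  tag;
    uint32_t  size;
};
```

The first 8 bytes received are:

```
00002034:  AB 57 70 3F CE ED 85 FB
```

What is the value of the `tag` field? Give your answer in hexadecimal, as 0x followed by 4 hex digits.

0x703F

`tag` follows `n_records` (2 bytes), so it starts at byte offset 2 and occupies 2 bytes.
Bytes at offsets 2..3: 70 3F.
Big-endian stores the most-significant byte at the lowest address.
The bytes are already most-significant first: 0x703F.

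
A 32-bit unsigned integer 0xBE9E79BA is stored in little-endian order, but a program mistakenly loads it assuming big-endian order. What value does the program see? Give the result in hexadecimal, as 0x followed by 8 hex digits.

0xBA799EBE

Stored little-endian, the bytes at ascending addresses are BA 79 9E BE.
Read back as big-endian, the last byte is least significant, giving 0xBA799EBE.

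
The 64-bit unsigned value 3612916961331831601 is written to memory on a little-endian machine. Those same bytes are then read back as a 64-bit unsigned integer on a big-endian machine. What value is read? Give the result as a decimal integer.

3594763742004912946

3612916961331831601 in 64-bit hexadecimal is 0x3223A8D5932AE331.
Stored little-endian, the bytes at ascending addresses are 31 E3 2A 93 D5 A8 23 32.
Read back as big-endian, the last byte is least significant, giving 0x31E32A93D5A82332.
0x31E32A93D5A82332 = 3594763742004912946.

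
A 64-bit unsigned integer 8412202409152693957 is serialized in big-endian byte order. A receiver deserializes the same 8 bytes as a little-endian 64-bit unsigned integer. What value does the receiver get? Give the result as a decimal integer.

14215114662657506932

8412202409152693957 in 64-bit hexadecimal is 0x74BE2585783B46C5.
Stored big-endian, the bytes at ascending addresses are 74 BE 25 85 78 3B 46 C5.
Read back as little-endian, the first byte is least significant, giving 0xC5463B788525BE74.
0xC5463B788525BE74 = 14215114662657506932.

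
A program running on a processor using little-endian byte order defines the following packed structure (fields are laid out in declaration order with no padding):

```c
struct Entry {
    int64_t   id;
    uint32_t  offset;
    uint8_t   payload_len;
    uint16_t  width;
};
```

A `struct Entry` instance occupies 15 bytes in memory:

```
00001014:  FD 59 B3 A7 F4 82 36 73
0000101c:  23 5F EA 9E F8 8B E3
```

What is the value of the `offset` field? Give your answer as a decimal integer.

2666159907

`offset` follows `id` (8 bytes), so it starts at byte offset 8 and occupies 4 bytes.
Bytes at offsets 8..11: 23 5F EA 9E.
Little-endian: lowest address holds the least-significant byte.
Reassemble most-significant byte first: 9E EA 5F 23 → 0x9EEA5F23.
0x9EEA5F23 = 2666159907.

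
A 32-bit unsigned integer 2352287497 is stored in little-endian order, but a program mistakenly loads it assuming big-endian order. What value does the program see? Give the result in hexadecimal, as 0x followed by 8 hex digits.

2352287497 in 32-bit hexadecimal is 0x8C350F09.
Stored little-endian, the bytes at ascending addresses are 09 0F 35 8C.
Read back as big-endian, the last byte is least significant, giving 0x090F358C.

0x090F358C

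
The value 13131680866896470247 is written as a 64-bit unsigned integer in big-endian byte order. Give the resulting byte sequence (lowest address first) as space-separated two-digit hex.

13131680866896470247 in hexadecimal, padded to 64 bits, is 0xB63D1A2C7F2860E7.
Split into bytes (most-significant first): B6 3D 1A 2C 7F 28 60 E7.
Big-endian stores the most-significant byte at the lowest address.
So the memory order matches the most-significant-first order: B6 3D 1A 2C 7F 28 60 E7.

B6 3D 1A 2C 7F 28 60 E7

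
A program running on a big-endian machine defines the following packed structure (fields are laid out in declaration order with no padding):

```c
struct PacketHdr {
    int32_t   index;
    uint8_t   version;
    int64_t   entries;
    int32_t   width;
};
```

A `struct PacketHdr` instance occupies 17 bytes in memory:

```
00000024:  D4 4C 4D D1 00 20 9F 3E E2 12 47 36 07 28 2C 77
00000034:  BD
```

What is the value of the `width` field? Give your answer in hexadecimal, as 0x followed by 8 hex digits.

`width` follows `index` (4 B), `version` (1 B), `entries` (8 B), so it starts at offset 4 + 1 + 8 = 13 and occupies 4 bytes.
Bytes at offsets 13..16: 28 2C 77 BD.
Big-endian stores the most-significant byte at the lowest address.
The bytes are already most-significant first: 0x282C77BD.

0x282C77BD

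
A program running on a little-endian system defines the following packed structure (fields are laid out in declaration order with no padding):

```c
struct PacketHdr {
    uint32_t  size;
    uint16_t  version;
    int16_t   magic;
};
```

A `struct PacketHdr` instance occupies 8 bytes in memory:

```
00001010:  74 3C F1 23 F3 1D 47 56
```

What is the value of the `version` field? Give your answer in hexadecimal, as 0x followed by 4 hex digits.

`version` follows `size` (4 bytes), so it starts at byte offset 4 and occupies 2 bytes.
Bytes at offsets 4..5: F3 1D.
Little-endian stores the least-significant byte at the lowest address.
Reassemble most-significant byte first: 1D F3 → 0x1DF3.

0x1DF3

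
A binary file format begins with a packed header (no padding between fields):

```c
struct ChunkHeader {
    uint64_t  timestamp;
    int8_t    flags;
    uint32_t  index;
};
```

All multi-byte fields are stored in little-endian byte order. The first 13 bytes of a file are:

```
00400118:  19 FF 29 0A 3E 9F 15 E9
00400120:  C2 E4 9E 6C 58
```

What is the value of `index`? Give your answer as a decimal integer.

`index` follows `timestamp` (8 B), `flags` (1 B), so it starts at offset 8 + 1 = 9 and occupies 4 bytes.
Bytes at offsets 9..12: E4 9E 6C 58.
In little-endian order the low byte comes first in memory.
Reassemble most-significant byte first: 58 6C 9E E4 → 0x586C9EE4.
0x586C9EE4 = 1483513572.

1483513572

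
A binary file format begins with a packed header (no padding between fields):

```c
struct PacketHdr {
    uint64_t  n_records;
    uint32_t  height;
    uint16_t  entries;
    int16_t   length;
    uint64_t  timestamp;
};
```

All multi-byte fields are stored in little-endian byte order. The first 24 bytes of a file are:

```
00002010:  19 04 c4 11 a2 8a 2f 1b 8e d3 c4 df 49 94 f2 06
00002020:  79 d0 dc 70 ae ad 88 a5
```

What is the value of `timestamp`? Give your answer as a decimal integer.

`timestamp` follows `n_records` (8 B), `height` (4 B), `entries` (2 B), `length` (2 B), so it starts at offset 8 + 4 + 2 + 2 = 16 and occupies 8 bytes.
Bytes at offsets 16..23: 79 D0 DC 70 AE AD 88 A5.
Little-endian: lowest address holds the least-significant byte.
Reassemble most-significant byte first: A5 88 AD AE 70 DC D0 79 → 0xA588ADAE70DCD079.
0xA588ADAE70DCD079 = 11927974577820192889.

11927974577820192889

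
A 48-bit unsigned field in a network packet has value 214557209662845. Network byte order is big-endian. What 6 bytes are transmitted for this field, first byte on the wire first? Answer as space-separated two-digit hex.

214557209662845 in hexadecimal, padded to 48 bits, is 0xC3237E44157D.
Split into bytes (most-significant first): C3 23 7E 44 15 7D.
Big-endian stores the most-significant byte at the lowest address.
So the memory order matches the most-significant-first order: C3 23 7E 44 15 7D.

C3 23 7E 44 15 7D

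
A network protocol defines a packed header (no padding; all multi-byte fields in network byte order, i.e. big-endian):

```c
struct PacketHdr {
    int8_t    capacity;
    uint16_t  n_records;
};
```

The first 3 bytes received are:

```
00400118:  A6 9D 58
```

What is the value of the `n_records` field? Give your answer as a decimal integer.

40280

`n_records` follows `capacity` (1 byte), so it starts at byte offset 1 and occupies 2 bytes.
Bytes at offsets 1..2: 9D 58.
In big-endian order the high byte comes first in memory.
The bytes are already most-significant first: 0x9D58.
0x9D58 = 40280.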